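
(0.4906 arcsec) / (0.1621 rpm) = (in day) 1.622e-09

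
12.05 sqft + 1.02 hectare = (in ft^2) 1.098e+05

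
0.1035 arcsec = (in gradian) 3.194e-05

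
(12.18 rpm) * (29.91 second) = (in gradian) 2429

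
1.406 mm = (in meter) 0.001406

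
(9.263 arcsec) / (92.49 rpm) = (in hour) 1.288e-09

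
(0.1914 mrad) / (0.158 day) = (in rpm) 1.339e-07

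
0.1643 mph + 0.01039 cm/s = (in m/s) 0.07355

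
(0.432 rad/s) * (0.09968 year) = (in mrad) 1.358e+09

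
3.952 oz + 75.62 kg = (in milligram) 7.573e+07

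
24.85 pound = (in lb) 24.85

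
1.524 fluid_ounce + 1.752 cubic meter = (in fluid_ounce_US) 5.924e+04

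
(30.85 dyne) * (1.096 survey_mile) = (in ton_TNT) 1.301e-10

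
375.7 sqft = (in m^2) 34.9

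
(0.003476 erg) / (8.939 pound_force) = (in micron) 8.742e-06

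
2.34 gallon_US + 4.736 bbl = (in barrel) 4.792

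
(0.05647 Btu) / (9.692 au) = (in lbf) 9.238e-12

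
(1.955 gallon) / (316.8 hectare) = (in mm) 2.336e-06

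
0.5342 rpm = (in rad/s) 0.05594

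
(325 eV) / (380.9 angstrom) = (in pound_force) 3.073e-10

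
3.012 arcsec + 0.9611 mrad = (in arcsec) 201.3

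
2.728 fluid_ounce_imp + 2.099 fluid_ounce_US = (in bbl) 0.000878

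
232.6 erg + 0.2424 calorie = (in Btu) 0.0009613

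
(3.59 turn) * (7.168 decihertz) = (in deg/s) 926.4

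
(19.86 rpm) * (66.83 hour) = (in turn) 7.963e+04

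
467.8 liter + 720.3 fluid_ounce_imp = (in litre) 488.3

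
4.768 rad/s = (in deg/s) 273.2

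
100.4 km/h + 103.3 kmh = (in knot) 110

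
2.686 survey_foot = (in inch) 32.23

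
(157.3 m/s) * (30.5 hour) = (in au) 0.0001155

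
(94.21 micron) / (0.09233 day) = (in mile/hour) 2.642e-08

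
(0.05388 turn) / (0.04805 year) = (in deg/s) 1.28e-05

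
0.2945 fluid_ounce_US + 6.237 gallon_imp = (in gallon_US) 7.493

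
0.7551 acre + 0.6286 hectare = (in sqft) 1.006e+05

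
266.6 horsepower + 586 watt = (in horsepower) 267.4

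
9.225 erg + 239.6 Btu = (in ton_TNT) 6.042e-05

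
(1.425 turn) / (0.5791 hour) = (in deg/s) 0.2461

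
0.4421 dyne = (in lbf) 9.939e-07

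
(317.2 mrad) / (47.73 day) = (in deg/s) 4.407e-06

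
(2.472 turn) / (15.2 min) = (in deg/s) 0.9758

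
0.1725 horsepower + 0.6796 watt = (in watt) 129.3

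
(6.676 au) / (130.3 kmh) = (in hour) 7.665e+06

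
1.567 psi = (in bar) 0.108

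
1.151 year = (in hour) 1.008e+04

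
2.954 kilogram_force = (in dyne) 2.897e+06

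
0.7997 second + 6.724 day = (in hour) 161.4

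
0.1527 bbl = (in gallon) 6.413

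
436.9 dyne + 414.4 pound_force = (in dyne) 1.843e+08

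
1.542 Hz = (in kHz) 0.001542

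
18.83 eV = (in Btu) 2.859e-21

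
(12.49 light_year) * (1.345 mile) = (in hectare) 2.558e+16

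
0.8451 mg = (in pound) 1.863e-06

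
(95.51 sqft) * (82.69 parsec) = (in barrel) 1.424e+20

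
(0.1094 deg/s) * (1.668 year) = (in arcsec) 2.072e+10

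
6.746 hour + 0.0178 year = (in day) 6.778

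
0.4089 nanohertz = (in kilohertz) 4.089e-13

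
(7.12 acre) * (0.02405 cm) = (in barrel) 43.59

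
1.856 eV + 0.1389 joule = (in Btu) 0.0001317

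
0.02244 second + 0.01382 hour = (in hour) 0.01383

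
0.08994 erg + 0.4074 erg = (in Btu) 4.714e-11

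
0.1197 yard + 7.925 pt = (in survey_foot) 0.3683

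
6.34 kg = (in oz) 223.6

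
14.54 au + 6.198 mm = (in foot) 7.136e+12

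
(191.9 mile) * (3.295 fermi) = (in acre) 2.515e-13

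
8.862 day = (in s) 7.657e+05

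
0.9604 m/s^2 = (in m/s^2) 0.9604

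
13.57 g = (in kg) 0.01357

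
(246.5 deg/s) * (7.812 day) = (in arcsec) 5.99e+11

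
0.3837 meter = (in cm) 38.37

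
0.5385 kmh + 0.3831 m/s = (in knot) 1.035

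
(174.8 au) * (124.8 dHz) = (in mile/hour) 7.3e+14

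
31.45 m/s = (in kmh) 113.2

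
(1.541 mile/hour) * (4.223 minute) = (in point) 4.948e+05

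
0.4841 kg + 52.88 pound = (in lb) 53.95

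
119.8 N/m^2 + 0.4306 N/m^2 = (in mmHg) 0.9018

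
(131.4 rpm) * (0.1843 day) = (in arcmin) 7.532e+08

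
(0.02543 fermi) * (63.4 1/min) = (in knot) 5.223e-17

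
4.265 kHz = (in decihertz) 4.265e+04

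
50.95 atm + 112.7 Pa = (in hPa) 5.163e+04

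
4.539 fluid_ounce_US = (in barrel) 0.0008443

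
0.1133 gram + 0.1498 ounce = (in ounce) 0.1538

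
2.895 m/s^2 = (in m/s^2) 2.895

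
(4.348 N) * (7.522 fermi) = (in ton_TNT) 7.817e-24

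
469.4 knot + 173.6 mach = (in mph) 1.328e+05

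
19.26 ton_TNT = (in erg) 8.058e+17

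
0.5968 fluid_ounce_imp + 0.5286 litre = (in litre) 0.5456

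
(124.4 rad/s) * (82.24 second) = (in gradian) 6.513e+05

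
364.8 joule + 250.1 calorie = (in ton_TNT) 3.373e-07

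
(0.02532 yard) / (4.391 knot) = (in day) 1.186e-07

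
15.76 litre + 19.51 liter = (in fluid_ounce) 1193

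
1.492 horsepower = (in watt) 1113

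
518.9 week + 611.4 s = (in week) 518.9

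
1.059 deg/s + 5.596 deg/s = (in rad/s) 0.1162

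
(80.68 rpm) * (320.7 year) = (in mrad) 8.545e+13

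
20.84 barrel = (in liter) 3313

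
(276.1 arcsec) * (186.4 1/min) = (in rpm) 0.03971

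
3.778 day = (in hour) 90.67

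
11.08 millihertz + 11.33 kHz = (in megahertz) 0.01133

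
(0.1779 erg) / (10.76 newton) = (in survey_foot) 5.424e-09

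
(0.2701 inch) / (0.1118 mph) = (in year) 4.353e-09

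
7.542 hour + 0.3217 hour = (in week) 0.04681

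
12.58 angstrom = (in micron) 0.001258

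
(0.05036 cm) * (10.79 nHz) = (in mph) 1.216e-11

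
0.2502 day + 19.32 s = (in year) 0.0006861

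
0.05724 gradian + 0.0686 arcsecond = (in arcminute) 3.092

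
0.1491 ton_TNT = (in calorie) 1.491e+08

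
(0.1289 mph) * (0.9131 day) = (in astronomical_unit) 3.039e-08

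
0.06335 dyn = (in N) 6.335e-07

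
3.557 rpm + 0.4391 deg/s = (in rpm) 3.63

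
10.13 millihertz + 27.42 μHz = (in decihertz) 0.1016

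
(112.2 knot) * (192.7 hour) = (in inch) 1.576e+09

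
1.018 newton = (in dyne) 1.018e+05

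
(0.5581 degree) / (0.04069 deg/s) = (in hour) 0.00381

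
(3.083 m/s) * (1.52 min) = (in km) 0.2812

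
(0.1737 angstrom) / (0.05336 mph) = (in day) 8.428e-15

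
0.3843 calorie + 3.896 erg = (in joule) 1.608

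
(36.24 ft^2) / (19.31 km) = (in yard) 0.0001907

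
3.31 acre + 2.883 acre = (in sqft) 2.698e+05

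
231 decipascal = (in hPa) 0.231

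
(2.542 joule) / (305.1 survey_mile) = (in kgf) 5.279e-07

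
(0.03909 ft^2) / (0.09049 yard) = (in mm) 43.89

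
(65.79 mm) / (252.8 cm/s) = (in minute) 0.0004337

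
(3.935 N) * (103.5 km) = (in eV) 2.542e+24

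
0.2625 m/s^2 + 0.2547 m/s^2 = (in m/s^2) 0.5172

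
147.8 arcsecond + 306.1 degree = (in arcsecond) 1.102e+06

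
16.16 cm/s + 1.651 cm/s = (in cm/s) 17.81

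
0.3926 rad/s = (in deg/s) 22.49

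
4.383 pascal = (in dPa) 43.83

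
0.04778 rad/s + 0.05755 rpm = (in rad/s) 0.05381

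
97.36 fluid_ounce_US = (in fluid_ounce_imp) 101.3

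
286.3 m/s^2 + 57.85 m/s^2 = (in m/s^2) 344.2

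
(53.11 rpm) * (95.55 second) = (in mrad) 5.314e+05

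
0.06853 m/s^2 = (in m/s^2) 0.06853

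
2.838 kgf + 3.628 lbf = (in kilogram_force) 4.484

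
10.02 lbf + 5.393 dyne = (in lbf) 10.02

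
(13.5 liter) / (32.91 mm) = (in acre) 0.0001014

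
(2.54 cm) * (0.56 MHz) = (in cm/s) 1.422e+06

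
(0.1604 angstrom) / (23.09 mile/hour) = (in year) 4.928e-20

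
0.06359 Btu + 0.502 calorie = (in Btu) 0.06558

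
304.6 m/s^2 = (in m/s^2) 304.6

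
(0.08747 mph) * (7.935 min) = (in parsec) 6.033e-16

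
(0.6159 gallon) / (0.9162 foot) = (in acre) 2.063e-06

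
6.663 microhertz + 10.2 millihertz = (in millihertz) 10.21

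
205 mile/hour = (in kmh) 329.9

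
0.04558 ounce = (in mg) 1292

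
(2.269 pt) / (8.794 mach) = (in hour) 7.426e-11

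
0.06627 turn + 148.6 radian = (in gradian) 9487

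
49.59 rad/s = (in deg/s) 2841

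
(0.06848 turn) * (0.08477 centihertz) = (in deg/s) 0.0209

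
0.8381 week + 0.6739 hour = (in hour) 141.5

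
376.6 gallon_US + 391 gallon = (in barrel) 18.28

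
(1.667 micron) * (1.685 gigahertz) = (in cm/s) 2.809e+05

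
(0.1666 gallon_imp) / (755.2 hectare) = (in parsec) 3.25e-27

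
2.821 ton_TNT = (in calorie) 2.821e+09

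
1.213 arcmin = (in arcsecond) 72.78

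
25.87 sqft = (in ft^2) 25.87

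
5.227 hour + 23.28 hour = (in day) 1.188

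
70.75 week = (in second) 4.279e+07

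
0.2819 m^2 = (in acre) 6.966e-05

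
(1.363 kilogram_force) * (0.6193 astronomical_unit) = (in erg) 1.238e+19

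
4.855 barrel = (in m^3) 0.7719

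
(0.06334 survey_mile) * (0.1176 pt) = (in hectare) 4.229e-07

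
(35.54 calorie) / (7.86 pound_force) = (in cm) 425.3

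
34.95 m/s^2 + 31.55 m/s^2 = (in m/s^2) 66.5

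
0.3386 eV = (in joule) 5.425e-20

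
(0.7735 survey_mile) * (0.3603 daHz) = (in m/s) 4485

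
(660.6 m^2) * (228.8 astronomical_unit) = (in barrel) 1.422e+17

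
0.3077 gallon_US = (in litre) 1.165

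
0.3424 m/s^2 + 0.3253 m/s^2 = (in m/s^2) 0.6677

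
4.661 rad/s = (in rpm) 44.51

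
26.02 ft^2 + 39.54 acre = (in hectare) 16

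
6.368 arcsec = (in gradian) 0.001965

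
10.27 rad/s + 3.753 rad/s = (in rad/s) 14.02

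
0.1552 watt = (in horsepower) 0.0002081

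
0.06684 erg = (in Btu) 6.335e-12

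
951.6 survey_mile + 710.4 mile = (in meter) 2.675e+06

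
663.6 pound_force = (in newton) 2952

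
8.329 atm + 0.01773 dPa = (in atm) 8.329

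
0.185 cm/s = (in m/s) 0.00185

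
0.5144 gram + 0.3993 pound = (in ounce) 6.407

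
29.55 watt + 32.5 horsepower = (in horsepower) 32.54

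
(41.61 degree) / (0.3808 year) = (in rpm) 5.775e-07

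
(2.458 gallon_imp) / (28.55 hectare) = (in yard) 4.28e-08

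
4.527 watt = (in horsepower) 0.006071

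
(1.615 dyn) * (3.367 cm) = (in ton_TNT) 1.3e-16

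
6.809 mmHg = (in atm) 0.008959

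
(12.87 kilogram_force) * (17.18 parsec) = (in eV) 4.176e+38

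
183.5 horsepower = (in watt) 1.368e+05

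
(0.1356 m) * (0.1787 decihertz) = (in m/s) 0.002423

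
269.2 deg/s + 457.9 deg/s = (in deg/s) 727.1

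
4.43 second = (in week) 7.325e-06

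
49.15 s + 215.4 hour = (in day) 8.976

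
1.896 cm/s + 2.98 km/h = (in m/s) 0.8467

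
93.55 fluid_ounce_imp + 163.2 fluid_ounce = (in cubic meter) 0.007484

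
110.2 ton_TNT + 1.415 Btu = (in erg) 4.611e+18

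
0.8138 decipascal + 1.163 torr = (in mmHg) 1.164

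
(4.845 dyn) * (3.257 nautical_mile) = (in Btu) 0.000277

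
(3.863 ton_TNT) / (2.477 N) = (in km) 6.525e+06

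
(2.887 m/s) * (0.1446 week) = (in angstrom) 2.525e+15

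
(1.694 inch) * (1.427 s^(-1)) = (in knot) 0.1194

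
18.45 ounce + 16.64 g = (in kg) 0.5397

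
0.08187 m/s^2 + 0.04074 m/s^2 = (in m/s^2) 0.1226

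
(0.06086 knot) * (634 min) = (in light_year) 1.259e-13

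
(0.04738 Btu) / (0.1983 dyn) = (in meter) 2.521e+07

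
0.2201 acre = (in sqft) 9588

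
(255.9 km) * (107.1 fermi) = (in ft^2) 2.95e-07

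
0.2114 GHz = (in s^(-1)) 2.114e+08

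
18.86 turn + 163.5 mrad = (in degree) 6799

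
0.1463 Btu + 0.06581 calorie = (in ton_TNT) 3.696e-08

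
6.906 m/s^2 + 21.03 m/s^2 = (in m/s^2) 27.94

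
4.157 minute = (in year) 7.909e-06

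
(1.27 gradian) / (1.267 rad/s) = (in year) 4.993e-10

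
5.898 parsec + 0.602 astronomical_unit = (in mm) 1.82e+20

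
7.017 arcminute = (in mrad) 2.041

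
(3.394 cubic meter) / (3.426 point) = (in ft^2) 3.023e+04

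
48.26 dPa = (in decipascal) 48.26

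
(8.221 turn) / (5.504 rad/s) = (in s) 9.385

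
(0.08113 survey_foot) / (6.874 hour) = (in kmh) 3.597e-06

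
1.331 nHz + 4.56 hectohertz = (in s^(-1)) 456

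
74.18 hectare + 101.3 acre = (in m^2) 1.152e+06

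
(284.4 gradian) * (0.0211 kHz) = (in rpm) 900.1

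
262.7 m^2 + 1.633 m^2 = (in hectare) 0.02643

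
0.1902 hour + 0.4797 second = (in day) 0.007931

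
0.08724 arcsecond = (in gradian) 2.693e-05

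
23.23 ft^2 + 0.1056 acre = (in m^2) 429.5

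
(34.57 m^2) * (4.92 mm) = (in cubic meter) 0.1701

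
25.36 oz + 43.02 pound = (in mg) 2.023e+07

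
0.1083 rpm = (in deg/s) 0.6498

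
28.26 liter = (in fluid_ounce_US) 955.6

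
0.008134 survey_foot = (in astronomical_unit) 1.657e-14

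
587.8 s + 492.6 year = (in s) 1.553e+10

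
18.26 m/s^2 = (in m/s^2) 18.26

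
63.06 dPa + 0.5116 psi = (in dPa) 3.534e+04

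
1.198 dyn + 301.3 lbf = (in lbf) 301.3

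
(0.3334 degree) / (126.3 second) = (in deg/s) 0.00264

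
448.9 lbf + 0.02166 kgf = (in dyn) 1.997e+08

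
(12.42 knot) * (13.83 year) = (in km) 2.787e+06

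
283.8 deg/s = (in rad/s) 4.953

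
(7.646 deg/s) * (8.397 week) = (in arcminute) 2.33e+09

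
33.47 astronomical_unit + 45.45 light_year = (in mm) 4.3e+20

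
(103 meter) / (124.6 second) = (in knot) 1.607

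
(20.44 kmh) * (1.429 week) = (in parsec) 1.59e-10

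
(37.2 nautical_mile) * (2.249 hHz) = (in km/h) 5.578e+07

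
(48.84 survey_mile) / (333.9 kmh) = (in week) 0.001401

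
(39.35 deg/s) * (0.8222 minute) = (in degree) 1941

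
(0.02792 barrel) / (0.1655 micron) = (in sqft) 2.887e+05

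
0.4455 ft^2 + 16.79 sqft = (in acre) 0.0003957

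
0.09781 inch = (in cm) 0.2484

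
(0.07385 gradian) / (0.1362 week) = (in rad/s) 1.408e-08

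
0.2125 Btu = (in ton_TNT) 5.358e-08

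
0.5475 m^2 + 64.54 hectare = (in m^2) 6.454e+05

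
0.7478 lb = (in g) 339.2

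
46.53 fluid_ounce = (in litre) 1.376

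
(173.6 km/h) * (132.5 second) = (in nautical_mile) 3.45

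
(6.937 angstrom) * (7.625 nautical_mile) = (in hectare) 9.796e-10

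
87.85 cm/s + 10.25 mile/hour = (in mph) 12.22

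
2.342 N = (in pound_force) 0.5265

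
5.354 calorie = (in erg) 2.24e+08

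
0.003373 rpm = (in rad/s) 0.0003532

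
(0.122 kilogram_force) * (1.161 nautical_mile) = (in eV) 1.606e+22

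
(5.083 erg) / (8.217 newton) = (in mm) 6.186e-05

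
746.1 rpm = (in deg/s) 4477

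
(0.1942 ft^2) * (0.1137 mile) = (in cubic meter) 3.301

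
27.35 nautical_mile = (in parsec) 1.642e-12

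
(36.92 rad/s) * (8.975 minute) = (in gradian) 1.266e+06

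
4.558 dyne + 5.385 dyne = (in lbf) 2.235e-05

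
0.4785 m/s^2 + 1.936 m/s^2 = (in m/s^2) 2.414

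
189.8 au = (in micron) 2.839e+19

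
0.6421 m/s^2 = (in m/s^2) 0.6421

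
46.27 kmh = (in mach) 0.03775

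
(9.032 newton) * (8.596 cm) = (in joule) 0.7764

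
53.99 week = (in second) 3.265e+07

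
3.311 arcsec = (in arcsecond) 3.311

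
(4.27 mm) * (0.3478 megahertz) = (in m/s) 1485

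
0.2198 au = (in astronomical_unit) 0.2198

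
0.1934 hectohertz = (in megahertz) 1.934e-05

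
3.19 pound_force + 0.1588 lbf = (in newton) 14.9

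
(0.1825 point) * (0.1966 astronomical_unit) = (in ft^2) 2.038e+07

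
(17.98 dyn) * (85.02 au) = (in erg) 2.287e+16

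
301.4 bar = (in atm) 297.5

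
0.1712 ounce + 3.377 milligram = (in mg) 4857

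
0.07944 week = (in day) 0.5561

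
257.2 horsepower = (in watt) 1.918e+05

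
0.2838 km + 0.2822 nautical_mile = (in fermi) 8.064e+17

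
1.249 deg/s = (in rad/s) 0.0218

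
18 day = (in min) 2.592e+04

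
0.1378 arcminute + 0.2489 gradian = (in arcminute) 13.58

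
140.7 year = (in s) 4.437e+09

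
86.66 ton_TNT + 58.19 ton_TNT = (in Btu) 5.744e+08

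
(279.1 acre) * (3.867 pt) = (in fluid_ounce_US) 5.21e+07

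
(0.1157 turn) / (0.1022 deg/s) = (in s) 407.6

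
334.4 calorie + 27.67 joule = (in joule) 1427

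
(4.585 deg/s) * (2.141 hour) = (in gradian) 3.927e+04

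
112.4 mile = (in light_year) 1.912e-11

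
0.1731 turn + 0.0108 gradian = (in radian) 1.088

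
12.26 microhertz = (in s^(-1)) 1.226e-05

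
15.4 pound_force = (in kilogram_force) 6.985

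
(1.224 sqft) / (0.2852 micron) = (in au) 2.665e-06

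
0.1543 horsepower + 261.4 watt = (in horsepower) 0.5048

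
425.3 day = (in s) 3.675e+07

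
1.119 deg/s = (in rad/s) 0.01953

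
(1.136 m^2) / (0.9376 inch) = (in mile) 0.02964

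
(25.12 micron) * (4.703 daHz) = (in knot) 0.002296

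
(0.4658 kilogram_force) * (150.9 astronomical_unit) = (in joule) 1.031e+14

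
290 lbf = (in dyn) 1.29e+08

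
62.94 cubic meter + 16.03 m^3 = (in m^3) 78.97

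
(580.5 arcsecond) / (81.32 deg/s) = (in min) 3.305e-05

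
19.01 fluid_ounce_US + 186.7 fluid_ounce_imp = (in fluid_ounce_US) 198.4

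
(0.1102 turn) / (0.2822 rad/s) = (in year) 7.78e-08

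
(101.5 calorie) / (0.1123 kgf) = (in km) 0.3856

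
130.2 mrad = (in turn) 0.02072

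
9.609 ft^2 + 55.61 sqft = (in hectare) 0.0006059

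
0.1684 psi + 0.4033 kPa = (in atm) 0.01544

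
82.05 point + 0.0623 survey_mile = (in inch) 3948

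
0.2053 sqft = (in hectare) 1.907e-06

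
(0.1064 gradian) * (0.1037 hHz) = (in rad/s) 0.01733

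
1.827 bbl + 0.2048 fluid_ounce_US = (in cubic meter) 0.2905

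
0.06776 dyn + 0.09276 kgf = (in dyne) 9.097e+04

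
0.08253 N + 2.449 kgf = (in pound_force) 5.418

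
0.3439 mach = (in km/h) 421.6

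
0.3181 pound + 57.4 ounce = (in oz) 62.49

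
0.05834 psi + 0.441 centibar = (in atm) 0.008322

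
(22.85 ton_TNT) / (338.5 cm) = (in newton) 2.824e+10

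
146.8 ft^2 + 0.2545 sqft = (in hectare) 0.001366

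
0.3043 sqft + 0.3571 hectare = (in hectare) 0.3571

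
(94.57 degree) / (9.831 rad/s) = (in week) 2.776e-07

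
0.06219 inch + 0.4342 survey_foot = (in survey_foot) 0.4394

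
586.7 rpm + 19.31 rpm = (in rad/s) 63.46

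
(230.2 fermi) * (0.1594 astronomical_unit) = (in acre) 1.356e-06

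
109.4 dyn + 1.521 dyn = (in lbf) 0.0002494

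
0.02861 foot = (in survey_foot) 0.02861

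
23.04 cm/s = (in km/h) 0.8294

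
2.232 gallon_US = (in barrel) 0.05314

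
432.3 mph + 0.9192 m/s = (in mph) 434.4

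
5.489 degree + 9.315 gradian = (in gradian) 15.41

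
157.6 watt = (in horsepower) 0.2113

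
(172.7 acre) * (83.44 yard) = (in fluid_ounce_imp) 1.877e+12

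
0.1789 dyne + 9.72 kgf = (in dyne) 9.532e+06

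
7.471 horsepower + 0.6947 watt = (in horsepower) 7.472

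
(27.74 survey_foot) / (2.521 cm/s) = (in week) 0.0005545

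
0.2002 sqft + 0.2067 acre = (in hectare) 0.08365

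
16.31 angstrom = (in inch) 6.421e-08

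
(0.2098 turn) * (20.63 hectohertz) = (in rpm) 2.597e+04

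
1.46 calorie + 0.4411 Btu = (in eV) 2.943e+21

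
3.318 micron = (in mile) 2.062e-09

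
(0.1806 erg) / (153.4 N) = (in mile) 7.315e-14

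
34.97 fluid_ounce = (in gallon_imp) 0.2275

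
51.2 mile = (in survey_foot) 2.703e+05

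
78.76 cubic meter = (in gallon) 2.081e+04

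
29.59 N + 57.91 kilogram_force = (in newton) 597.5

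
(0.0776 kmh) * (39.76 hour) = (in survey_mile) 1.917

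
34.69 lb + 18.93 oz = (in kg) 16.27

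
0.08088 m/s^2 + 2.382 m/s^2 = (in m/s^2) 2.463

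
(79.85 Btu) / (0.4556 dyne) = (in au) 0.1236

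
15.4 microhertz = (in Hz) 1.54e-05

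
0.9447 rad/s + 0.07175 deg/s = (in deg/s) 54.2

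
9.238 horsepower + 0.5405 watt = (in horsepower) 9.239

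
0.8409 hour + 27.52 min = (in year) 0.0001484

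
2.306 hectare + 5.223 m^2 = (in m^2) 2.307e+04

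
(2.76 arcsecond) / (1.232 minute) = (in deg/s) 1.037e-05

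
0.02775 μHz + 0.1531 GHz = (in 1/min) 9.186e+09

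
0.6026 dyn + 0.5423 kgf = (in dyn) 5.318e+05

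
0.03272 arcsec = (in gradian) 1.01e-05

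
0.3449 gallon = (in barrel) 0.008212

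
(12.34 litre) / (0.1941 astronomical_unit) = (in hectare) 4.25e-17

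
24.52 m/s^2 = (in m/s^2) 24.52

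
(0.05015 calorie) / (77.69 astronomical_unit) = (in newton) 1.805e-14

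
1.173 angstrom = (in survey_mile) 7.289e-14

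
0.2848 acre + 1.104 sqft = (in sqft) 1.241e+04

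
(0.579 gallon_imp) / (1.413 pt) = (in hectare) 0.000528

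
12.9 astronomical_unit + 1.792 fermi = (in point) 5.47e+15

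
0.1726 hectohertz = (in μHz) 1.726e+07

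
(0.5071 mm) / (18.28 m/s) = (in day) 3.211e-10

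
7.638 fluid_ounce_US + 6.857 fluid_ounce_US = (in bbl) 0.002696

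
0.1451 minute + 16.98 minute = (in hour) 0.2854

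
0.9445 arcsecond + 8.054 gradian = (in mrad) 126.5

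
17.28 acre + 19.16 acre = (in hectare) 14.75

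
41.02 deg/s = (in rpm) 6.837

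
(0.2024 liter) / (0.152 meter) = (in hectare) 1.332e-07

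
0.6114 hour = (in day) 0.02548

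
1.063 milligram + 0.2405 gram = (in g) 0.2416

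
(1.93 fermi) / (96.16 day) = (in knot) 4.516e-22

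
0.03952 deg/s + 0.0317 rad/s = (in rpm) 0.3093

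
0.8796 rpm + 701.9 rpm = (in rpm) 702.8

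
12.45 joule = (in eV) 7.771e+19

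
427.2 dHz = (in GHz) 4.272e-08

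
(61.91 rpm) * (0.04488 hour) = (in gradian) 6.668e+04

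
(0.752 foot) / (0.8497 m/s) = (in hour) 7.493e-05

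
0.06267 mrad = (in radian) 6.267e-05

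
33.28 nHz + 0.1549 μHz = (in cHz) 1.882e-05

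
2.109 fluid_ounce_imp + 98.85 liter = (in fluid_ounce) 3345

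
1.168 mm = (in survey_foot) 0.003832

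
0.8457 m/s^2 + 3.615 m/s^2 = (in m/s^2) 4.461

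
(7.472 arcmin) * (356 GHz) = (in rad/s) 7.738e+08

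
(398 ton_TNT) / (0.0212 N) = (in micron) 7.855e+19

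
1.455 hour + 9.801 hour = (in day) 0.469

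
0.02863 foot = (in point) 24.74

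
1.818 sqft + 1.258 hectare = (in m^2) 1.258e+04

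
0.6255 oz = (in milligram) 1.773e+04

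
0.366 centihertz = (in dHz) 0.0366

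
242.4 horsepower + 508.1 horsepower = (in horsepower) 750.5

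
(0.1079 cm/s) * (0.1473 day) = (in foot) 45.05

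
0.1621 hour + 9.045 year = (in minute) 4.754e+06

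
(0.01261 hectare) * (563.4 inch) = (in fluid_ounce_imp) 6.351e+07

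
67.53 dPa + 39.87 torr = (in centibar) 5.322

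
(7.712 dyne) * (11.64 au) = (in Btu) 1.273e+05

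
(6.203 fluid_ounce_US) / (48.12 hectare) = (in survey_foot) 1.251e-09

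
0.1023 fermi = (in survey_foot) 3.356e-16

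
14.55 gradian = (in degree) 13.1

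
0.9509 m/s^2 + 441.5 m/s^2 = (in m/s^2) 442.5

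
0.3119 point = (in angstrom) 1.1e+06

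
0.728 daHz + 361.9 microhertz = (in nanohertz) 7.28e+09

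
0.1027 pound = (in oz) 1.643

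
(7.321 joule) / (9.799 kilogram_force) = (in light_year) 8.053e-18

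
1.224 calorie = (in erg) 5.121e+07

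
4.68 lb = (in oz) 74.88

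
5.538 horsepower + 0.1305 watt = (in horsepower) 5.538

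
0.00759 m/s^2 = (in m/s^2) 0.00759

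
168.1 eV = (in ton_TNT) 6.437e-27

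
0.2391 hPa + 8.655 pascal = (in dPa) 325.6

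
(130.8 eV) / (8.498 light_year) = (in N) 2.607e-34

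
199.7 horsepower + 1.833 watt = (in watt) 1.489e+05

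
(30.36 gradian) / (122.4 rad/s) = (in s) 0.003896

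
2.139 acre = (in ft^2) 9.317e+04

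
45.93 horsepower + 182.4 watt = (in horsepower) 46.17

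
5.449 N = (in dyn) 5.449e+05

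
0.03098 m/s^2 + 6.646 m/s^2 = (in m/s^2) 6.677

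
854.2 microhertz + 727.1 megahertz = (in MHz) 727.1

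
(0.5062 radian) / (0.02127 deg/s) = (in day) 0.01578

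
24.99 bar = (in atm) 24.66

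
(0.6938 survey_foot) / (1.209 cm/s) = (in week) 2.892e-05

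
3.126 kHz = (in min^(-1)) 1.876e+05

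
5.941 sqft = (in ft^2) 5.941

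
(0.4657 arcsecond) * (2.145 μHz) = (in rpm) 4.625e-11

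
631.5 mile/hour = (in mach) 0.8291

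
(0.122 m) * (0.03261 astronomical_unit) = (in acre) 1.471e+05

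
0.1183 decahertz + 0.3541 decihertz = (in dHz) 12.18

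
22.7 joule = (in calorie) 5.425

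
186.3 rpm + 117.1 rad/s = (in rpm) 1305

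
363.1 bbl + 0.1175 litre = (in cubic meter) 57.73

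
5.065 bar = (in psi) 73.46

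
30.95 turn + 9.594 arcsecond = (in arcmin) 6.685e+05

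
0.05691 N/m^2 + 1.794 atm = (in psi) 26.36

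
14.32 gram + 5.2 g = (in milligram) 1.952e+04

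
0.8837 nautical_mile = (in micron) 1.637e+09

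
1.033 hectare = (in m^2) 1.033e+04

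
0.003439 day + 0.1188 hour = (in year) 2.298e-05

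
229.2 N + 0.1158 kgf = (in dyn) 2.303e+07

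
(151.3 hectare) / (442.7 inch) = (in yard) 1.471e+05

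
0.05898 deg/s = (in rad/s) 0.001029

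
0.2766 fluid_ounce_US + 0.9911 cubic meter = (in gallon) 261.8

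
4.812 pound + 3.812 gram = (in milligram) 2.186e+06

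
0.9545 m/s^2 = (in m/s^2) 0.9545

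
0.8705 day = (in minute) 1254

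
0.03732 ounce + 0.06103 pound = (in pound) 0.06336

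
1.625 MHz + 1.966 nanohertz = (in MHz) 1.625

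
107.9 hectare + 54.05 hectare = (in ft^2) 1.743e+07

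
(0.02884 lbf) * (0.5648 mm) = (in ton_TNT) 1.732e-14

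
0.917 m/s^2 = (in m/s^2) 0.917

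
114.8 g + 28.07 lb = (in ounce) 453.2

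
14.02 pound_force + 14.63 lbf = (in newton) 127.4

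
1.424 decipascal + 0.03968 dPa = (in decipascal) 1.464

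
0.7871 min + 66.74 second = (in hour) 0.03166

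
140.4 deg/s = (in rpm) 23.4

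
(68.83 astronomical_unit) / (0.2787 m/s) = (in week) 6.109e+07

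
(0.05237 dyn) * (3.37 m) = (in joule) 1.765e-06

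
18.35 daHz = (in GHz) 1.835e-07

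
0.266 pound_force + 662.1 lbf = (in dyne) 2.946e+08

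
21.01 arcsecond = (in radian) 0.0001019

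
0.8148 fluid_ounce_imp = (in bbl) 0.0001456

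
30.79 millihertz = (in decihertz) 0.3079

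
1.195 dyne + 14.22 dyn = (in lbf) 3.465e-05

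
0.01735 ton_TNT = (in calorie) 1.735e+07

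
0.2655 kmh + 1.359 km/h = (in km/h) 1.625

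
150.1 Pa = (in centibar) 0.1501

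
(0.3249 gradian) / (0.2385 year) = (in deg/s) 3.888e-08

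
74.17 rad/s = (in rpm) 708.3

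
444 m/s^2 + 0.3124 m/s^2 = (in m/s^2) 444.3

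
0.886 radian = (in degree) 50.76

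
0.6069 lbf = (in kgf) 0.2753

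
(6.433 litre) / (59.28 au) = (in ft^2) 7.808e-15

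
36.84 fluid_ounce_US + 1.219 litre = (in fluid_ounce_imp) 81.25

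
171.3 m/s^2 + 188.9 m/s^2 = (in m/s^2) 360.2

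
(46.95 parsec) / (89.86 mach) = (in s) 4.735e+13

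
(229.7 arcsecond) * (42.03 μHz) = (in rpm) 4.47e-07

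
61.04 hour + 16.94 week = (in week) 17.3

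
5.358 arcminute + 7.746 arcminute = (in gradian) 0.2427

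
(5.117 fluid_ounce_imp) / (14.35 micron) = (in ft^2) 109.1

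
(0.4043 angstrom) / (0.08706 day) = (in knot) 1.045e-14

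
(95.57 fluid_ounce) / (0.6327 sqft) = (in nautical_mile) 2.596e-05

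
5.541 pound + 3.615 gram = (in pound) 5.549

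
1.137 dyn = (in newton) 1.137e-05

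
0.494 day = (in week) 0.07057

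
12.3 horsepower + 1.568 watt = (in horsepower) 12.3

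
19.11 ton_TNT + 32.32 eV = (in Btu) 7.578e+07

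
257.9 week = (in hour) 4.333e+04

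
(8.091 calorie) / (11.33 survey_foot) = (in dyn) 9.803e+05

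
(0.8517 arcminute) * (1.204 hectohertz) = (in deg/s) 1.709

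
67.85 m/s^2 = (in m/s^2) 67.85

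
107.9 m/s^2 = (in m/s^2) 107.9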